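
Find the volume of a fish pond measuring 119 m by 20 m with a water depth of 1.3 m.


Base area = L * W = 119 * 20 = 2380 m^2
Volume = area * depth = 2380 * 1.3 = 3094 m^3

3094 m^3


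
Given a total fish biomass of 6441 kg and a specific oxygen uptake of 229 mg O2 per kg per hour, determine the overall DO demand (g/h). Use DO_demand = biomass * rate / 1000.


Total O2 consumption (mg/h) = 6441 kg * 229 mg/(kg*h) = 1474989 mg/h
Convert to g/h: 1474989 / 1000 = 1474.989 g/h

1474.989 g/h


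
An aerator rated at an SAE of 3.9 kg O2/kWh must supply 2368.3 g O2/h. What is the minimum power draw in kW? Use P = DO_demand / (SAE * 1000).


SAE in g O2/kWh = 3.9 * 1000 = 3900 g/kWh
P = DO_demand / SAE_g = 2368.3 / 3900 = 0.607256 kW

0.607256 kW


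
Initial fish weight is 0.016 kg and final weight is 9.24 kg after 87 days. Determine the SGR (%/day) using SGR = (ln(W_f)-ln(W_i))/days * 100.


ln(W_f) = ln(9.24) = 2.2235419
ln(W_i) = ln(0.016) = -4.1351666
ln(W_f) - ln(W_i) = 2.2235419 - -4.1351666 = 6.3587085
SGR = 6.3587085 / 87 * 100 = 7.30886 %/day

7.30886 %/day


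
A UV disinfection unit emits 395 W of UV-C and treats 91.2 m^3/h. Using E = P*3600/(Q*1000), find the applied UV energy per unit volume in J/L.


Energy delivered per hour = 395 W * 3600 s = 1422000 J/h
Volume treated per hour = 91.2 m^3/h * 1000 = 91200 L/h
dose = 1422000 / 91200 = 15.5921 J/L

15.5921 J/L


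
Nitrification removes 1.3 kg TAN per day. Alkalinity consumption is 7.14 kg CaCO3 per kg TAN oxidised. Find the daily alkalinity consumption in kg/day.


Alkalinity factor: 7.14 kg CaCO3 consumed per kg TAN nitrified
alk = 1.3 kg TAN * 7.14 = 9.282 kg CaCO3/day

9.282 kg CaCO3/day


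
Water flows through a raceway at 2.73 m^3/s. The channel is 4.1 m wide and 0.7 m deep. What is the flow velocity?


Cross-sectional area = W * d = 4.1 * 0.7 = 2.87 m^2
Velocity = Q / A = 2.73 / 2.87 = 0.95122 m/s

0.95122 m/s


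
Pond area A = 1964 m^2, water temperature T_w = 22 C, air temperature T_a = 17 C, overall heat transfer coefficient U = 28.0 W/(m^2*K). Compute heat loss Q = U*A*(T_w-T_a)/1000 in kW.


Temperature difference dT = 22 - 17 = 5 K
Heat loss (W) = U * A * dT = 28.0 * 1964 * 5 = 274960 W
Convert to kW: 274960 / 1000 = 274.96 kW

274.96 kW


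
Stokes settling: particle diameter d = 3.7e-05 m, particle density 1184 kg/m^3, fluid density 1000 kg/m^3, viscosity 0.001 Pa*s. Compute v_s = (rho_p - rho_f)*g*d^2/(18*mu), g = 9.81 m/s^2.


Density difference: rho_p - rho_f = 1184 - 1000 = 184 kg/m^3
d^2 = (3.7e-05)^2 = 1.369e-09 m^2
Numerator = (rho_p - rho_f) * g * d^2 = 184 * 9.81 * 1.369e-09 = 2.4710998e-06
Denominator = 18 * mu = 18 * 0.001 = 0.018
v_s = 2.4710998e-06 / 0.018 = 1.37283e-04 m/s
Check: Re = rho_f * v_s * d / mu = 1000 * 1.37283e-04 * 3.7e-05 / 0.001 = 0.00508 < 1, so Stokes' law applies.

1.37283e-04 m/s


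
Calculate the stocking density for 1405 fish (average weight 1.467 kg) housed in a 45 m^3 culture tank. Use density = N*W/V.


Total biomass = 1405 fish * 1.467 kg = 2061.135 kg
Density = total biomass / volume = 2061.135 / 45 = 45.803 kg/m^3

45.803 kg/m^3


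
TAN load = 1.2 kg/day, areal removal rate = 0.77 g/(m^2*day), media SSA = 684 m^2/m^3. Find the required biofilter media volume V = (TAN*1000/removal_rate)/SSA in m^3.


A = 1.2*1000 / 0.77 = 1558.4416 m^2
V = 1558.4416 / 684 = 2.27842

2.27842 m^3


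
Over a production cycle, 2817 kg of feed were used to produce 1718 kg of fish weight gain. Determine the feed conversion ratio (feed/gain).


FCR = feed consumed / weight gained
FCR = 2817 kg / 1718 kg = 1.6397

1.6397


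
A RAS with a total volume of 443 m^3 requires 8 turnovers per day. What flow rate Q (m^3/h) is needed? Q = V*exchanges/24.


Daily recirculation volume = 443 m^3 * 8 = 3544 m^3/day
Flow rate Q = daily volume / 24 h = 3544 / 24 = 147.667 m^3/h

147.667 m^3/h


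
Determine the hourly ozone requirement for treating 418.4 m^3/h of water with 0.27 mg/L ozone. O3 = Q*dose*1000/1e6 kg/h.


O3 demand (mg/h) = Q * dose * 1000 = 418.4 * 0.27 * 1000 = 112968 mg/h
Convert mg to kg: 112968 / 1e6 = 0.112968 kg/h

0.112968 kg/h


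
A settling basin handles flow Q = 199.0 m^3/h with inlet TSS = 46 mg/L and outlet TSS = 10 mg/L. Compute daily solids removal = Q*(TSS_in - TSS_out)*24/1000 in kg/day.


Concentration drop: TSS_in - TSS_out = 46 - 10 = 36 mg/L
Hourly solids removed = Q * dTSS = 199.0 m^3/h * 36 mg/L = 7164 g/h  (m^3/h * mg/L = g/h)
Daily solids removed = 7164 * 24 = 171936 g/day
Convert g to kg: 171936 / 1000 = 171.936 kg/day

171.936 kg/day


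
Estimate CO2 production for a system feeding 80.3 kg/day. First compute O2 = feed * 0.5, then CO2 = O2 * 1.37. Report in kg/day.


O2 = 80.3 * 0.5 = 40.15
CO2 = 40.15 * 1.37 = 55.0055

55.0055 kg/day


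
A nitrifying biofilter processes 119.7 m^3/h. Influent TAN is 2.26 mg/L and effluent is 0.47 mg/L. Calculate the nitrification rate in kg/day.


Concentration drop: TAN_in - TAN_out = 2.26 - 0.47 = 1.79 mg/L
Hourly TAN removed = Q * dTAN = 119.7 m^3/h * 1.79 mg/L = 214.263 g/h  (m^3/h * mg/L = g/h)
Daily TAN removed = 214.263 * 24 = 5142.312 g/day
Convert to kg/day: 5142.312 / 1000 = 5.142312 kg/day

5.142312 kg/day


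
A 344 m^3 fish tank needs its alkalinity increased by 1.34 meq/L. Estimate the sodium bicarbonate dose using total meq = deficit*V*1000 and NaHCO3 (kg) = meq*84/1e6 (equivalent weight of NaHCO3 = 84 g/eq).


Tank volume in L = 344 m^3 * 1000 = 344000 L
Total meq required = 1.34 meq/L * 344000 L = 460960 meq
NaHCO3 mass = 460960 meq * 84 mg/meq / 1e6 = 38.7206 kg

38.7206 kg


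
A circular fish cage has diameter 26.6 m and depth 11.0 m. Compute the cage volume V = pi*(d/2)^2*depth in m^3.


r = d/2 = 26.6/2 = 13.3 m
Base area = pi*r^2 = pi*13.3^2 = 555.71632 m^2
Volume = 555.71632 * 11.0 = 6112.88 m^3

6112.88 m^3


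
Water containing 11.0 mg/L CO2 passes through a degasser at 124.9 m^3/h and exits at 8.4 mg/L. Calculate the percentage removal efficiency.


CO2_out / CO2_in = 8.4 / 11.0 = 0.76363636
Fraction remaining = 0.76363636
efficiency = (1 - 0.76363636) * 100 = 23.6364 %

23.6364 %


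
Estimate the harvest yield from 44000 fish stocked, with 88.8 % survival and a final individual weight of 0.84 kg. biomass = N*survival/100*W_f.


Survivors = 44000 * 88.8/100 = 39072 fish
Harvest biomass = survivors * W_f = 39072 * 0.84 = 32820.48 kg

32820.48 kg


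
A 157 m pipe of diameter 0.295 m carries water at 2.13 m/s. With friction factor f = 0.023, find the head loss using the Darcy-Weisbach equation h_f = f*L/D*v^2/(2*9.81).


v^2 = 2.13^2 = 4.5369 m^2/s^2
L/D = 157/0.295 = 532.20339
h_f = f*(L/D)*v^2/(2g) = 0.023 * 532.20339 * 4.5369 / 19.62 = 2.83052 m

2.83052 m


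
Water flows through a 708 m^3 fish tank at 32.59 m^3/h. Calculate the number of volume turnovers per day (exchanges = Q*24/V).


Daily flow volume = 32.59 m^3/h * 24 h = 782.16 m^3/day
Exchanges = daily flow / tank volume = 782.16 / 708 = 1.10475 exchanges/day

1.10475 exchanges/day


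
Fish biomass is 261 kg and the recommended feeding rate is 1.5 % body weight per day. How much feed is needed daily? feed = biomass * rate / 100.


Feeding rate fraction = 1.5% / 100 = 0.015
Daily feed = 261 kg * 0.015 = 3.915 kg/day

3.915 kg/day


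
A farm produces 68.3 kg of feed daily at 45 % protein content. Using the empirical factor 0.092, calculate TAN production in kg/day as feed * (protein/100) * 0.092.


Protein in feed = 68.3 * 45/100 = 30.735 kg/day
TAN = protein * 0.092 = 30.735 * 0.092 = 2.82762 kg/day

2.82762 kg/day


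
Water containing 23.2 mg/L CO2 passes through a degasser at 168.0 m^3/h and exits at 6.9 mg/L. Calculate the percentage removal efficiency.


CO2_out / CO2_in = 6.9 / 23.2 = 0.29741379
Fraction remaining = 0.29741379
efficiency = (1 - 0.29741379) * 100 = 70.2586 %

70.2586 %


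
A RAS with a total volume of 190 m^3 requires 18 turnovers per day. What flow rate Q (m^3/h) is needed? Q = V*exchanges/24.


Daily recirculation volume = 190 m^3 * 18 = 3420 m^3/day
Flow rate Q = daily volume / 24 h = 3420 / 24 = 142.5 m^3/h

142.5 m^3/h


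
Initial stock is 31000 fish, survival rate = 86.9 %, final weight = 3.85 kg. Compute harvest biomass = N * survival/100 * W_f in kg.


Survivors = 31000 * 86.9/100 = 26939 fish
Harvest biomass = survivors * W_f = 26939 * 3.85 = 103715.15 kg

103715.15 kg


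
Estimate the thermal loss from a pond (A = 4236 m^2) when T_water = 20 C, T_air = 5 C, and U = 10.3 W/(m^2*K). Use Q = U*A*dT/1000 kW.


Temperature difference dT = 20 - 5 = 15 K
Heat loss (W) = U * A * dT = 10.3 * 4236 * 15 = 654462 W
Convert to kW: 654462 / 1000 = 654.462 kW

654.462 kW


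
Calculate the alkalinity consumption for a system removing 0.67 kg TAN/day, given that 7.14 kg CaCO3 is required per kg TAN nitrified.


Alkalinity factor: 7.14 kg CaCO3 consumed per kg TAN nitrified
alk = 0.67 kg TAN * 7.14 = 4.7838 kg CaCO3/day

4.7838 kg CaCO3/day


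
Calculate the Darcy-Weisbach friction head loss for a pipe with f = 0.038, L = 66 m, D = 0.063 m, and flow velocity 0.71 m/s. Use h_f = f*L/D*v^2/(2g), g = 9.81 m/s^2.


v^2 = 0.71^2 = 0.5041 m^2/s^2
L/D = 66/0.063 = 1047.619
h_f = f*(L/D)*v^2/(2g) = 0.038 * 1047.619 * 0.5041 / 19.62 = 1.02283 m

1.02283 m


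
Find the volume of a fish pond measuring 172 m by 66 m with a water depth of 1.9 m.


Base area = L * W = 172 * 66 = 11352 m^2
Volume = area * depth = 11352 * 1.9 = 21568.8 m^3

21568.8 m^3


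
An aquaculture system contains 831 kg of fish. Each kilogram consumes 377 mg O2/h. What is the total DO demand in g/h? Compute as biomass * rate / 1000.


Total O2 consumption (mg/h) = 831 kg * 377 mg/(kg*h) = 313287 mg/h
Convert to g/h: 313287 / 1000 = 313.287 g/h

313.287 g/h


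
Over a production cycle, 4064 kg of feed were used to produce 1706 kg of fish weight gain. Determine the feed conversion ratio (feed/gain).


FCR = feed consumed / weight gained
FCR = 4064 kg / 1706 kg = 2.38218

2.38218


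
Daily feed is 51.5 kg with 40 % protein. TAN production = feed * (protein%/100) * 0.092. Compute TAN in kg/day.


Protein in feed = 51.5 * 40/100 = 20.6 kg/day
TAN = protein * 0.092 = 20.6 * 0.092 = 1.8952 kg/day

1.8952 kg/day


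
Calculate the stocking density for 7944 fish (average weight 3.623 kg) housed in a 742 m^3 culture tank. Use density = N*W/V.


Total biomass = 7944 fish * 3.623 kg = 28781.112 kg
Density = total biomass / volume = 28781.112 / 742 = 38.7886 kg/m^3

38.7886 kg/m^3


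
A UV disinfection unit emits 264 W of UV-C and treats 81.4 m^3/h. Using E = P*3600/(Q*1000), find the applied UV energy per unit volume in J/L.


Energy delivered per hour = 264 W * 3600 s = 950400 J/h
Volume treated per hour = 81.4 m^3/h * 1000 = 81400 L/h
dose = 950400 / 81400 = 11.6757 J/L

11.6757 J/L


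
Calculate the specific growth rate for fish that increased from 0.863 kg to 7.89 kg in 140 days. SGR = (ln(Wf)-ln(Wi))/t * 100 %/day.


ln(W_f) = ln(7.89) = 2.0655961
ln(W_i) = ln(0.863) = -0.14734059
ln(W_f) - ln(W_i) = 2.0655961 - -0.14734059 = 2.2129367
SGR = 2.2129367 / 140 * 100 = 1.58067 %/day

1.58067 %/day


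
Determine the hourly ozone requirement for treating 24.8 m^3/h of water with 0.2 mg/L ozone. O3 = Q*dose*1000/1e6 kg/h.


O3 demand (mg/h) = Q * dose * 1000 = 24.8 * 0.2 * 1000 = 4960 mg/h
Convert mg to kg: 4960 / 1e6 = 0.00496 kg/h

0.00496 kg/h


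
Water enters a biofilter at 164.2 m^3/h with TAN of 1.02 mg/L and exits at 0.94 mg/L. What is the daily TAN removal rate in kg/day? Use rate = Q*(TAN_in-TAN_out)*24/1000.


Concentration drop: TAN_in - TAN_out = 1.02 - 0.94 = 0.08 mg/L
Hourly TAN removed = Q * dTAN = 164.2 m^3/h * 0.08 mg/L = 13.136 g/h  (m^3/h * mg/L = g/h)
Daily TAN removed = 13.136 * 24 = 315.264 g/day
Convert to kg/day: 315.264 / 1000 = 0.315264 kg/day

0.315264 kg/day


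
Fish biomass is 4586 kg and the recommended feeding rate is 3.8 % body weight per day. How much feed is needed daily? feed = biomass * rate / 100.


Feeding rate fraction = 3.8% / 100 = 0.038
Daily feed = 4586 kg * 0.038 = 174.268 kg/day

174.268 kg/day


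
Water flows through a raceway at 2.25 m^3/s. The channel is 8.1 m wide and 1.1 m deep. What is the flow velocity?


Cross-sectional area = W * d = 8.1 * 1.1 = 8.91 m^2
Velocity = Q / A = 2.25 / 8.91 = 0.252525 m/s

0.252525 m/s


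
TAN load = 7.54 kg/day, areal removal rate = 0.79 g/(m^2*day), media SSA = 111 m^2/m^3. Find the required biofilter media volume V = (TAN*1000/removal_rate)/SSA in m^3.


A = 7.54*1000 / 0.79 = 9544.3038 m^2
V = 9544.3038 / 111 = 85.9847

85.9847 m^3


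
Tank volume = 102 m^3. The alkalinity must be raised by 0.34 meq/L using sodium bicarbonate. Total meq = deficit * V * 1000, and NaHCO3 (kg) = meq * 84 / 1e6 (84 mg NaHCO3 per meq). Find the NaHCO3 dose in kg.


Tank volume in L = 102 m^3 * 1000 = 102000 L
Total meq required = 0.34 meq/L * 102000 L = 34680 meq
NaHCO3 mass = 34680 meq * 84 mg/meq / 1e6 = 2.91312 kg

2.91312 kg


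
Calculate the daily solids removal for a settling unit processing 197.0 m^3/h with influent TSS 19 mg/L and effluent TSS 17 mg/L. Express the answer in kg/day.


Concentration drop: TSS_in - TSS_out = 19 - 17 = 2 mg/L
Hourly solids removed = Q * dTSS = 197.0 m^3/h * 2 mg/L = 394 g/h  (m^3/h * mg/L = g/h)
Daily solids removed = 394 * 24 = 9456 g/day
Convert g to kg: 9456 / 1000 = 9.456 kg/day

9.456 kg/day


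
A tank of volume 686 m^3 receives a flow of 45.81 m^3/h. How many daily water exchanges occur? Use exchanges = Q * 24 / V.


Daily flow volume = 45.81 m^3/h * 24 h = 1099.44 m^3/day
Exchanges = daily flow / tank volume = 1099.44 / 686 = 1.60268 exchanges/day

1.60268 exchanges/day


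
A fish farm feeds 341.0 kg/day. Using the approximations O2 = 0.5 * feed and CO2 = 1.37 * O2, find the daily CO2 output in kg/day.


O2 = 341.0 * 0.5 = 170.5
CO2 = 170.5 * 1.37 = 233.585

233.585 kg/day


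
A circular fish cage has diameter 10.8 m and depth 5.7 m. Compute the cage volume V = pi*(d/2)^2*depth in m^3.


r = d/2 = 10.8/2 = 5.4 m
Base area = pi*r^2 = pi*5.4^2 = 91.608842 m^2
Volume = 91.608842 * 5.7 = 522.17 m^3

522.17 m^3


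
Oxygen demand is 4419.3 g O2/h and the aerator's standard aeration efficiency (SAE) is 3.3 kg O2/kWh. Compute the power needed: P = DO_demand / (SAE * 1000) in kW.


SAE in g O2/kWh = 3.3 * 1000 = 3300 g/kWh
P = DO_demand / SAE_g = 4419.3 / 3300 = 1.33918 kW

1.33918 kW


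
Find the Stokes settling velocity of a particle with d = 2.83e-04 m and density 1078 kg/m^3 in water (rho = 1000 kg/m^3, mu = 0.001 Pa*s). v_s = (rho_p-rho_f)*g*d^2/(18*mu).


Density difference: rho_p - rho_f = 1078 - 1000 = 78 kg/m^3
d^2 = (2.83e-04)^2 = 8.0089e-08 m^2
Numerator = (rho_p - rho_f) * g * d^2 = 78 * 9.81 * 8.0089e-08 = 6.1282501e-05
Denominator = 18 * mu = 18 * 0.001 = 0.018
v_s = 6.1282501e-05 / 0.018 = 0.00340458 m/s
Check: Re = rho_f * v_s * d / mu = 1000 * 0.00340458 * 2.83e-04 / 0.001 = 0.963 < 1, so Stokes' law applies.

0.00340458 m/s


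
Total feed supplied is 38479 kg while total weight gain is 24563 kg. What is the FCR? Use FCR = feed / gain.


FCR = feed consumed / weight gained
FCR = 38479 kg / 24563 kg = 1.56654

1.56654


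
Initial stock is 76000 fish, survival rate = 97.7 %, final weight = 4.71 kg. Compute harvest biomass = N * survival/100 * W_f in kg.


Survivors = 76000 * 97.7/100 = 74252 fish
Harvest biomass = survivors * W_f = 74252 * 4.71 = 349726.92 kg

349726.92 kg


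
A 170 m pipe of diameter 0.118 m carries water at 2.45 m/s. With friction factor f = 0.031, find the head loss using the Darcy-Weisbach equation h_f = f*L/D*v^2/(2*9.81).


v^2 = 2.45^2 = 6.0025 m^2/s^2
L/D = 170/0.118 = 1440.678
h_f = f*(L/D)*v^2/(2g) = 0.031 * 1440.678 * 6.0025 / 19.62 = 13.6635 m

13.6635 m


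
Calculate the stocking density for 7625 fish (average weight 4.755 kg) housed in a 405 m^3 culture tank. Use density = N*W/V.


Total biomass = 7625 fish * 4.755 kg = 36256.875 kg
Density = total biomass / volume = 36256.875 / 405 = 89.5231 kg/m^3

89.5231 kg/m^3


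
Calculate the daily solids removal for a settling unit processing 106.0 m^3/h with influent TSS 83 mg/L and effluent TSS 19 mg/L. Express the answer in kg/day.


Concentration drop: TSS_in - TSS_out = 83 - 19 = 64 mg/L
Hourly solids removed = Q * dTSS = 106.0 m^3/h * 64 mg/L = 6784 g/h  (m^3/h * mg/L = g/h)
Daily solids removed = 6784 * 24 = 162816 g/day
Convert g to kg: 162816 / 1000 = 162.816 kg/day

162.816 kg/day


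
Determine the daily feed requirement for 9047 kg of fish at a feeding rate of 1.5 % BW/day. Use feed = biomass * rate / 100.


Feeding rate fraction = 1.5% / 100 = 0.015
Daily feed = 9047 kg * 0.015 = 135.705 kg/day

135.705 kg/day


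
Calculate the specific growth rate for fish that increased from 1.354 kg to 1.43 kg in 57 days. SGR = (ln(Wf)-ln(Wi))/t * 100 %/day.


ln(W_f) = ln(1.43) = 0.35767444
ln(W_i) = ln(1.354) = 0.30306317
ln(W_f) - ln(W_i) = 0.35767444 - 0.30306317 = 0.05461127
SGR = 0.05461127 / 57 * 100 = 0.0958092 %/day

0.0958092 %/day


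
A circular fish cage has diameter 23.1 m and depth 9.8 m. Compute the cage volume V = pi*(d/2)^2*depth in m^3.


r = d/2 = 23.1/2 = 11.55 m
Base area = pi*r^2 = pi*11.55^2 = 419.09631 m^2
Volume = 419.09631 * 9.8 = 4107.14 m^3

4107.14 m^3


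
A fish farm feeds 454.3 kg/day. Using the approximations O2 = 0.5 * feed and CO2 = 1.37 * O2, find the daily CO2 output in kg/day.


O2 = 454.3 * 0.5 = 227.15
CO2 = 227.15 * 1.37 = 311.1955

311.1955 kg/day


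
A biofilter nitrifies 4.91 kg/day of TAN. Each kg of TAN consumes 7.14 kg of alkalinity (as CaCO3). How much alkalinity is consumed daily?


Alkalinity factor: 7.14 kg CaCO3 consumed per kg TAN nitrified
alk = 4.91 kg TAN * 7.14 = 35.0574 kg CaCO3/day

35.0574 kg CaCO3/day


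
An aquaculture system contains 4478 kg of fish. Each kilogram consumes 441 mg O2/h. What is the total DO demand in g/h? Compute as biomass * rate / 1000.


Total O2 consumption (mg/h) = 4478 kg * 441 mg/(kg*h) = 1974798 mg/h
Convert to g/h: 1974798 / 1000 = 1974.798 g/h

1974.798 g/h


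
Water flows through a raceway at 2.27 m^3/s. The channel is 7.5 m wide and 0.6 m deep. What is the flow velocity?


Cross-sectional area = W * d = 7.5 * 0.6 = 4.5 m^2
Velocity = Q / A = 2.27 / 4.5 = 0.504444 m/s

0.504444 m/s


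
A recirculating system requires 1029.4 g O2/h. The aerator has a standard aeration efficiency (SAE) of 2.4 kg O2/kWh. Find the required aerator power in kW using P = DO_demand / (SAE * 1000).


SAE in g O2/kWh = 2.4 * 1000 = 2400 g/kWh
P = DO_demand / SAE_g = 1029.4 / 2400 = 0.428917 kW

0.428917 kW


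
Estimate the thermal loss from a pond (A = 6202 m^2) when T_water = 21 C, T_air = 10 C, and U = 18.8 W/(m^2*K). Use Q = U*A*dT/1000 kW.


Temperature difference dT = 21 - 10 = 11 K
Heat loss (W) = U * A * dT = 18.8 * 6202 * 11 = 1282573.6 W
Convert to kW: 1282573.6 / 1000 = 1282.5736 kW

1282.5736 kW


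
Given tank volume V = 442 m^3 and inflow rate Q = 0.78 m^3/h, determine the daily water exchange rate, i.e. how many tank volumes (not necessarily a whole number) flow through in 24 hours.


Daily flow volume = 0.78 m^3/h * 24 h = 18.72 m^3/day
Exchanges = daily flow / tank volume = 18.72 / 442 = 0.0423529 exchanges/day

0.0423529 exchanges/day


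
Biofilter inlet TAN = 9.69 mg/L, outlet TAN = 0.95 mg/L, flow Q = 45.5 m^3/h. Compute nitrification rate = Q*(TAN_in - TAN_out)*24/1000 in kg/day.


Concentration drop: TAN_in - TAN_out = 9.69 - 0.95 = 8.74 mg/L
Hourly TAN removed = Q * dTAN = 45.5 m^3/h * 8.74 mg/L = 397.67 g/h  (m^3/h * mg/L = g/h)
Daily TAN removed = 397.67 * 24 = 9544.08 g/day
Convert to kg/day: 9544.08 / 1000 = 9.54408 kg/day

9.54408 kg/day


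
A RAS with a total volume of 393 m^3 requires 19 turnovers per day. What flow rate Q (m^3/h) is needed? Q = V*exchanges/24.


Daily recirculation volume = 393 m^3 * 19 = 7467 m^3/day
Flow rate Q = daily volume / 24 h = 7467 / 24 = 311.125 m^3/h

311.125 m^3/h


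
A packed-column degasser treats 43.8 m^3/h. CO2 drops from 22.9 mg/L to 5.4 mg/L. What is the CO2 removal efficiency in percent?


CO2_out / CO2_in = 5.4 / 22.9 = 0.23580786
Fraction remaining = 0.23580786
efficiency = (1 - 0.23580786) * 100 = 76.4192 %

76.4192 %


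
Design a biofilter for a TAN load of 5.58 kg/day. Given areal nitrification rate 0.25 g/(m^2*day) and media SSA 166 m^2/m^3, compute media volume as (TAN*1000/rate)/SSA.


A = 5.58*1000 / 0.25 = 22320 m^2
V = 22320 / 166 = 134.458

134.458 m^3


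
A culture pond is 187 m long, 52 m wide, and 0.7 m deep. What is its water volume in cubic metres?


Base area = L * W = 187 * 52 = 9724 m^2
Volume = area * depth = 9724 * 0.7 = 6806.8 m^3

6806.8 m^3


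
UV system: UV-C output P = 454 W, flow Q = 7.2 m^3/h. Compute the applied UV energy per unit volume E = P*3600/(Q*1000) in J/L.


Energy delivered per hour = 454 W * 3600 s = 1634400 J/h
Volume treated per hour = 7.2 m^3/h * 1000 = 7200 L/h
dose = 1634400 / 7200 = 227 J/L

227 J/L


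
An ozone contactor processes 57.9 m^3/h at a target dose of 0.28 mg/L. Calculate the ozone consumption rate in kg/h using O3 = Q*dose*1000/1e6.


O3 demand (mg/h) = Q * dose * 1000 = 57.9 * 0.28 * 1000 = 16212 mg/h
Convert mg to kg: 16212 / 1e6 = 0.016212 kg/h

0.016212 kg/h


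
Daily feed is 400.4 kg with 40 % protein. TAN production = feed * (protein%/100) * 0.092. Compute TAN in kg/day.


Protein in feed = 400.4 * 40/100 = 160.16 kg/day
TAN = protein * 0.092 = 160.16 * 0.092 = 14.73472 kg/day

14.73472 kg/day


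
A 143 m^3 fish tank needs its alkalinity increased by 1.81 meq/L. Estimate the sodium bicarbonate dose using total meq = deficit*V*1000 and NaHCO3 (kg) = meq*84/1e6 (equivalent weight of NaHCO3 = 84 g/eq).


Tank volume in L = 143 m^3 * 1000 = 143000 L
Total meq required = 1.81 meq/L * 143000 L = 258830 meq
NaHCO3 mass = 258830 meq * 84 mg/meq / 1e6 = 21.7417 kg

21.7417 kg


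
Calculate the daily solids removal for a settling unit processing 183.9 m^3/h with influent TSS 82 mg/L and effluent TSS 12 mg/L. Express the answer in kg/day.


Concentration drop: TSS_in - TSS_out = 82 - 12 = 70 mg/L
Hourly solids removed = Q * dTSS = 183.9 m^3/h * 70 mg/L = 12873 g/h  (m^3/h * mg/L = g/h)
Daily solids removed = 12873 * 24 = 308952 g/day
Convert g to kg: 308952 / 1000 = 308.952 kg/day

308.952 kg/day


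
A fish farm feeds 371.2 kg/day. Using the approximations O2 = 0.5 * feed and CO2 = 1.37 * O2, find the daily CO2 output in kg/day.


O2 = 371.2 * 0.5 = 185.6
CO2 = 185.6 * 1.37 = 254.272

254.272 kg/day


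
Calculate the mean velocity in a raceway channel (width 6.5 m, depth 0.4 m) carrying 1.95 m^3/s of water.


Cross-sectional area = W * d = 6.5 * 0.4 = 2.6 m^2
Velocity = Q / A = 1.95 / 2.6 = 0.75 m/s

0.75 m/s


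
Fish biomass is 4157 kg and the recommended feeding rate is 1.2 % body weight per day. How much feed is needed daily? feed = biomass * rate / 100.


Feeding rate fraction = 1.2% / 100 = 0.012
Daily feed = 4157 kg * 0.012 = 49.884 kg/day

49.884 kg/day


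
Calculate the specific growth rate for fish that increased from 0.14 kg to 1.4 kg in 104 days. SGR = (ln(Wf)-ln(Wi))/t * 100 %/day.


ln(W_f) = ln(1.4) = 0.33647224
ln(W_i) = ln(0.14) = -1.9661129
ln(W_f) - ln(W_i) = 0.33647224 - -1.9661129 = 2.3025851
SGR = 2.3025851 / 104 * 100 = 2.21402 %/day

2.21402 %/day


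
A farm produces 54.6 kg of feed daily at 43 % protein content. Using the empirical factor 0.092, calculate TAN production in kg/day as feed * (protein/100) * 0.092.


Protein in feed = 54.6 * 43/100 = 23.478 kg/day
TAN = protein * 0.092 = 23.478 * 0.092 = 2.159976 kg/day

2.159976 kg/day


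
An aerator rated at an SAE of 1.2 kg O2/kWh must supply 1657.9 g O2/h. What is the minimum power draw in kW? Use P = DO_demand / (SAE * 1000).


SAE in g O2/kWh = 1.2 * 1000 = 1200 g/kWh
P = DO_demand / SAE_g = 1657.9 / 1200 = 1.38158 kW

1.38158 kW


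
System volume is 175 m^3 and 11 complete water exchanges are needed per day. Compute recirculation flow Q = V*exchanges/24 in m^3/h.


Daily recirculation volume = 175 m^3 * 11 = 1925 m^3/day
Flow rate Q = daily volume / 24 h = 1925 / 24 = 80.2083 m^3/h

80.2083 m^3/h


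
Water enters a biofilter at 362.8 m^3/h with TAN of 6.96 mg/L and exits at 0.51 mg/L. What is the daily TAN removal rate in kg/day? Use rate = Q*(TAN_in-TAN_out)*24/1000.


Concentration drop: TAN_in - TAN_out = 6.96 - 0.51 = 6.45 mg/L
Hourly TAN removed = Q * dTAN = 362.8 m^3/h * 6.45 mg/L = 2340.06 g/h  (m^3/h * mg/L = g/h)
Daily TAN removed = 2340.06 * 24 = 56161.44 g/day
Convert to kg/day: 56161.44 / 1000 = 56.16144 kg/day

56.16144 kg/day


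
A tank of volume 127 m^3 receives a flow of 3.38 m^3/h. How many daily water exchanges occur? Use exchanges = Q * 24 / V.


Daily flow volume = 3.38 m^3/h * 24 h = 81.12 m^3/day
Exchanges = daily flow / tank volume = 81.12 / 127 = 0.63874 exchanges/day

0.63874 exchanges/day


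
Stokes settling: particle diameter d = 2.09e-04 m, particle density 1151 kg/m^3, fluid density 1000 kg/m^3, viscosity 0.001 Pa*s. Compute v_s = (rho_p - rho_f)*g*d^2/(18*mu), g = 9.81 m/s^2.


Density difference: rho_p - rho_f = 1151 - 1000 = 151 kg/m^3
d^2 = (2.09e-04)^2 = 4.3681e-08 m^2
Numerator = (rho_p - rho_f) * g * d^2 = 151 * 9.81 * 4.3681e-08 = 6.4705102e-05
Denominator = 18 * mu = 18 * 0.001 = 0.018
v_s = 6.4705102e-05 / 0.018 = 0.00359473 m/s
Check: Re = rho_f * v_s * d / mu = 1000 * 0.00359473 * 2.09e-04 / 0.001 = 0.751 < 1, so Stokes' law applies.

0.00359473 m/s


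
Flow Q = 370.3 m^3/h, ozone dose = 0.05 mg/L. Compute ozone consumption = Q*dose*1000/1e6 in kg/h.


O3 demand (mg/h) = Q * dose * 1000 = 370.3 * 0.05 * 1000 = 18515 mg/h
Convert mg to kg: 18515 / 1e6 = 0.018515 kg/h

0.018515 kg/h


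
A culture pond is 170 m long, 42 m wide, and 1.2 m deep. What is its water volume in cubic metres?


Base area = L * W = 170 * 42 = 7140 m^2
Volume = area * depth = 7140 * 1.2 = 8568 m^3

8568 m^3


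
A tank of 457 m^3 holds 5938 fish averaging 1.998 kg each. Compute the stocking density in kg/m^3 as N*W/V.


Total biomass = 5938 fish * 1.998 kg = 11864.124 kg
Density = total biomass / volume = 11864.124 / 457 = 25.9609 kg/m^3

25.9609 kg/m^3


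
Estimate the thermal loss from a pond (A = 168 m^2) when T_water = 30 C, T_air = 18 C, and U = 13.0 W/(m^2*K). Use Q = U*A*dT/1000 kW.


Temperature difference dT = 30 - 18 = 12 K
Heat loss (W) = U * A * dT = 13.0 * 168 * 12 = 26208 W
Convert to kW: 26208 / 1000 = 26.208 kW

26.208 kW


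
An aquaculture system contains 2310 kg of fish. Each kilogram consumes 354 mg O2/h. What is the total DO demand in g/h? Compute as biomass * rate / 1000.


Total O2 consumption (mg/h) = 2310 kg * 354 mg/(kg*h) = 817740 mg/h
Convert to g/h: 817740 / 1000 = 817.74 g/h

817.74 g/h


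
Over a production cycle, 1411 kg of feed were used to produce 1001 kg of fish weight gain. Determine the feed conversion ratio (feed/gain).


FCR = feed consumed / weight gained
FCR = 1411 kg / 1001 kg = 1.40959

1.40959


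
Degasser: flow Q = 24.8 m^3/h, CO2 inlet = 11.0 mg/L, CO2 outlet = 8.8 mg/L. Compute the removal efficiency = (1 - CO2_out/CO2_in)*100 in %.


CO2_out / CO2_in = 8.8 / 11.0 = 0.8
Fraction remaining = 0.8
efficiency = (1 - 0.8) * 100 = 20 %

20 %


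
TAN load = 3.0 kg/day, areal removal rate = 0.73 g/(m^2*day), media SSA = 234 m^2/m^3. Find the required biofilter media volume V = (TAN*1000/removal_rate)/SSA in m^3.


A = 3.0*1000 / 0.73 = 4109.589 m^2
V = 4109.589 / 234 = 17.5623

17.5623 m^3


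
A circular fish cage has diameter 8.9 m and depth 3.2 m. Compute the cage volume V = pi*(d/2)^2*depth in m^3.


r = d/2 = 8.9/2 = 4.45 m
Base area = pi*r^2 = pi*4.45^2 = 62.211389 m^2
Volume = 62.211389 * 3.2 = 199.076 m^3

199.076 m^3


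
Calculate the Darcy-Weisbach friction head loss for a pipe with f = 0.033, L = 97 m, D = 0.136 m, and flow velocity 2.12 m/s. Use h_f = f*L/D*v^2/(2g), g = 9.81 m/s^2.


v^2 = 2.12^2 = 4.4944 m^2/s^2
L/D = 97/0.136 = 713.23529
h_f = f*(L/D)*v^2/(2g) = 0.033 * 713.23529 * 4.4944 / 19.62 = 5.39162 m

5.39162 m


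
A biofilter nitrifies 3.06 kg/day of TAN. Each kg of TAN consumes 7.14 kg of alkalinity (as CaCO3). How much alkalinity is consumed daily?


Alkalinity factor: 7.14 kg CaCO3 consumed per kg TAN nitrified
alk = 3.06 kg TAN * 7.14 = 21.8484 kg CaCO3/day

21.8484 kg CaCO3/day


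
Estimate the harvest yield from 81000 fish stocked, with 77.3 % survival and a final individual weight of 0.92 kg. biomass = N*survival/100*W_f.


Survivors = 81000 * 77.3/100 = 62613 fish
Harvest biomass = survivors * W_f = 62613 * 0.92 = 57603.96 kg

57603.96 kg


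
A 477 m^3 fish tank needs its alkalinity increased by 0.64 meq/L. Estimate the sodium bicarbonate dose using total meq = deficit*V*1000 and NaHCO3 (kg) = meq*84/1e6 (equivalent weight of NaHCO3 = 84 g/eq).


Tank volume in L = 477 m^3 * 1000 = 477000 L
Total meq required = 0.64 meq/L * 477000 L = 305280 meq
NaHCO3 mass = 305280 meq * 84 mg/meq / 1e6 = 25.6435 kg

25.6435 kg


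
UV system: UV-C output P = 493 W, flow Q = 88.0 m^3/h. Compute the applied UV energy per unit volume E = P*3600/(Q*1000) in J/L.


Energy delivered per hour = 493 W * 3600 s = 1774800 J/h
Volume treated per hour = 88.0 m^3/h * 1000 = 88000 L/h
dose = 1774800 / 88000 = 20.1682 J/L

20.1682 J/L


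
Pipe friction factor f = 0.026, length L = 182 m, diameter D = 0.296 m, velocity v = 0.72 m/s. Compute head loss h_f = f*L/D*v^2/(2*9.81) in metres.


v^2 = 0.72^2 = 0.5184 m^2/s^2
L/D = 182/0.296 = 614.86486
h_f = f*(L/D)*v^2/(2g) = 0.026 * 614.86486 * 0.5184 / 19.62 = 0.422395 m

0.422395 m


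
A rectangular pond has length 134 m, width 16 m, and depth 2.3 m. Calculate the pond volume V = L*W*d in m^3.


Base area = L * W = 134 * 16 = 2144 m^2
Volume = area * depth = 2144 * 2.3 = 4931.2 m^3

4931.2 m^3


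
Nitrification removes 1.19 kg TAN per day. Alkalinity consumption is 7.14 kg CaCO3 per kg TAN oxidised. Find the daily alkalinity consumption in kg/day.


Alkalinity factor: 7.14 kg CaCO3 consumed per kg TAN nitrified
alk = 1.19 kg TAN * 7.14 = 8.4966 kg CaCO3/day

8.4966 kg CaCO3/day


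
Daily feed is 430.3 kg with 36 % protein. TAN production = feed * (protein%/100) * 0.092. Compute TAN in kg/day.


Protein in feed = 430.3 * 36/100 = 154.908 kg/day
TAN = protein * 0.092 = 154.908 * 0.092 = 14.251536 kg/day

14.251536 kg/day


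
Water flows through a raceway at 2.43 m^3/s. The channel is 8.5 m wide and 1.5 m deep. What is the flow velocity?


Cross-sectional area = W * d = 8.5 * 1.5 = 12.75 m^2
Velocity = Q / A = 2.43 / 12.75 = 0.190588 m/s

0.190588 m/s


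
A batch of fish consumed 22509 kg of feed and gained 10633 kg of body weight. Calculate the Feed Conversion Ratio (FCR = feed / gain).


FCR = feed consumed / weight gained
FCR = 22509 kg / 10633 kg = 2.1169

2.1169


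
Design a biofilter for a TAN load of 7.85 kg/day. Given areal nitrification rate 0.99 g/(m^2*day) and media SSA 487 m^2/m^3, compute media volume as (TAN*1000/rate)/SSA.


A = 7.85*1000 / 0.99 = 7929.2929 m^2
V = 7929.2929 / 487 = 16.2819

16.2819 m^3


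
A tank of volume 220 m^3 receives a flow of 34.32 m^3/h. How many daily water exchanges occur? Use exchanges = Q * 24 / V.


Daily flow volume = 34.32 m^3/h * 24 h = 823.68 m^3/day
Exchanges = daily flow / tank volume = 823.68 / 220 = 3.744 exchanges/day

3.744 exchanges/day


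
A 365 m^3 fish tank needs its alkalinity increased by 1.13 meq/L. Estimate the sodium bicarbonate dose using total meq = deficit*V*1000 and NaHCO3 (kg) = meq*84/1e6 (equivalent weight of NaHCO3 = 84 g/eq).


Tank volume in L = 365 m^3 * 1000 = 365000 L
Total meq required = 1.13 meq/L * 365000 L = 412450 meq
NaHCO3 mass = 412450 meq * 84 mg/meq / 1e6 = 34.6458 kg

34.6458 kg


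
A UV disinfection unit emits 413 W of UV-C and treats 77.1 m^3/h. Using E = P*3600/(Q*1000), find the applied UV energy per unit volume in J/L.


Energy delivered per hour = 413 W * 3600 s = 1486800 J/h
Volume treated per hour = 77.1 m^3/h * 1000 = 77100 L/h
dose = 1486800 / 77100 = 19.284 J/L

19.284 J/L


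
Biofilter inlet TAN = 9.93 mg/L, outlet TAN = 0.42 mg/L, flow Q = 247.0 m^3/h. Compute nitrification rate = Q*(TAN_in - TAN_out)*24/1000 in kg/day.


Concentration drop: TAN_in - TAN_out = 9.93 - 0.42 = 9.51 mg/L
Hourly TAN removed = Q * dTAN = 247.0 m^3/h * 9.51 mg/L = 2348.97 g/h  (m^3/h * mg/L = g/h)
Daily TAN removed = 2348.97 * 24 = 56375.28 g/day
Convert to kg/day: 56375.28 / 1000 = 56.37528 kg/day

56.37528 kg/day


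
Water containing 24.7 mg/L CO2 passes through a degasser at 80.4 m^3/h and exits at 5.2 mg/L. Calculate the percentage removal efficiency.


CO2_out / CO2_in = 5.2 / 24.7 = 0.21052632
Fraction remaining = 0.21052632
efficiency = (1 - 0.21052632) * 100 = 78.9474 %

78.9474 %


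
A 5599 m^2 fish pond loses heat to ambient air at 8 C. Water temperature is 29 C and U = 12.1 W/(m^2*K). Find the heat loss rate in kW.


Temperature difference dT = 29 - 8 = 21 K
Heat loss (W) = U * A * dT = 12.1 * 5599 * 21 = 1422705.9 W
Convert to kW: 1422705.9 / 1000 = 1422.7059 kW

1422.7059 kW


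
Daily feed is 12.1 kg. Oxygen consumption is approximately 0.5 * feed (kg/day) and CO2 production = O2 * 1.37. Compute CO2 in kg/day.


O2 = 12.1 * 0.5 = 6.05
CO2 = 6.05 * 1.37 = 8.2885

8.2885 kg/day


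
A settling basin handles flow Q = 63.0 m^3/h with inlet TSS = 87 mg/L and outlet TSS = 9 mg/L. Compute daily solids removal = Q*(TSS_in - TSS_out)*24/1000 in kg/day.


Concentration drop: TSS_in - TSS_out = 87 - 9 = 78 mg/L
Hourly solids removed = Q * dTSS = 63.0 m^3/h * 78 mg/L = 4914 g/h  (m^3/h * mg/L = g/h)
Daily solids removed = 4914 * 24 = 117936 g/day
Convert g to kg: 117936 / 1000 = 117.936 kg/day

117.936 kg/day


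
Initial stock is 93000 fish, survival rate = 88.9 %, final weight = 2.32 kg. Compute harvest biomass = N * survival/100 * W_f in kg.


Survivors = 93000 * 88.9/100 = 82677 fish
Harvest biomass = survivors * W_f = 82677 * 2.32 = 191810.64 kg

191810.64 kg


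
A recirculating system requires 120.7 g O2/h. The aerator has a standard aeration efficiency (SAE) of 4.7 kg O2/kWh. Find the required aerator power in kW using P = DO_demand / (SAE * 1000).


SAE in g O2/kWh = 4.7 * 1000 = 4700 g/kWh
P = DO_demand / SAE_g = 120.7 / 4700 = 0.0256809 kW

0.0256809 kW


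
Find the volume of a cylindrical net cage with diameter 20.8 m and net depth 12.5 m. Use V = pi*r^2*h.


r = d/2 = 20.8/2 = 10.4 m
Base area = pi*r^2 = pi*10.4^2 = 339.79466 m^2
Volume = 339.79466 * 12.5 = 4247.43 m^3

4247.43 m^3


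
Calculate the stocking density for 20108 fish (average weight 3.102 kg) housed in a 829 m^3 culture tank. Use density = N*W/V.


Total biomass = 20108 fish * 3.102 kg = 62375.016 kg
Density = total biomass / volume = 62375.016 / 829 = 75.2413 kg/m^3

75.2413 kg/m^3


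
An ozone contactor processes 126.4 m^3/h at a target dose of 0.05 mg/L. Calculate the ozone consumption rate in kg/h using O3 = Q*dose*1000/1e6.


O3 demand (mg/h) = Q * dose * 1000 = 126.4 * 0.05 * 1000 = 6320 mg/h
Convert mg to kg: 6320 / 1e6 = 0.00632 kg/h

0.00632 kg/h


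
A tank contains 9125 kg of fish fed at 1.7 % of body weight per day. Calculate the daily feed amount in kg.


Feeding rate fraction = 1.7% / 100 = 0.017
Daily feed = 9125 kg * 0.017 = 155.125 kg/day

155.125 kg/day


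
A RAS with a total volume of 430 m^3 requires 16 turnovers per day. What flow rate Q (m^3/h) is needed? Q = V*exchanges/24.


Daily recirculation volume = 430 m^3 * 16 = 6880 m^3/day
Flow rate Q = daily volume / 24 h = 6880 / 24 = 286.667 m^3/h

286.667 m^3/h


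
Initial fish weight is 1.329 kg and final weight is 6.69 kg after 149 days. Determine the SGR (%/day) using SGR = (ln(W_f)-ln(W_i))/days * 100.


ln(W_f) = ln(6.69) = 1.9006139
ln(W_i) = ln(1.329) = 0.28442678
ln(W_f) - ln(W_i) = 1.9006139 - 0.28442678 = 1.6161871
SGR = 1.6161871 / 149 * 100 = 1.08469 %/day

1.08469 %/day


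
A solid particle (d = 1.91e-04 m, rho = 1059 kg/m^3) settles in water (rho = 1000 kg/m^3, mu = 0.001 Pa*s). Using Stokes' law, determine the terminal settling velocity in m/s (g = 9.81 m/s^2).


Density difference: rho_p - rho_f = 1059 - 1000 = 59 kg/m^3
d^2 = (1.91e-04)^2 = 3.6481e-08 m^2
Numerator = (rho_p - rho_f) * g * d^2 = 59 * 9.81 * 3.6481e-08 = 2.1114838e-05
Denominator = 18 * mu = 18 * 0.001 = 0.018
v_s = 2.1114838e-05 / 0.018 = 0.00117305 m/s
Check: Re = rho_f * v_s * d / mu = 1000 * 0.00117305 * 1.91e-04 / 0.001 = 0.224 < 1, so Stokes' law applies.

0.00117305 m/s


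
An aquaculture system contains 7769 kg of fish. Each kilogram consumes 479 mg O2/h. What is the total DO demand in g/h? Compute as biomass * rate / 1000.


Total O2 consumption (mg/h) = 7769 kg * 479 mg/(kg*h) = 3721351 mg/h
Convert to g/h: 3721351 / 1000 = 3721.351 g/h

3721.351 g/h


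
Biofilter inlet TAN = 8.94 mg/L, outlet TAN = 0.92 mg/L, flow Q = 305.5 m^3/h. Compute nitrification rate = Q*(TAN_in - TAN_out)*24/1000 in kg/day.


Concentration drop: TAN_in - TAN_out = 8.94 - 0.92 = 8.02 mg/L
Hourly TAN removed = Q * dTAN = 305.5 m^3/h * 8.02 mg/L = 2450.11 g/h  (m^3/h * mg/L = g/h)
Daily TAN removed = 2450.11 * 24 = 58802.64 g/day
Convert to kg/day: 58802.64 / 1000 = 58.80264 kg/day

58.80264 kg/day


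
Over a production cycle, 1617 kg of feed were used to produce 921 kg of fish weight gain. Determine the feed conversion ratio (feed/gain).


FCR = feed consumed / weight gained
FCR = 1617 kg / 921 kg = 1.7557

1.7557


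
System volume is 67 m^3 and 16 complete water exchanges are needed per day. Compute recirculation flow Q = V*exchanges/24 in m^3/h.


Daily recirculation volume = 67 m^3 * 16 = 1072 m^3/day
Flow rate Q = daily volume / 24 h = 1072 / 24 = 44.6667 m^3/h

44.6667 m^3/h


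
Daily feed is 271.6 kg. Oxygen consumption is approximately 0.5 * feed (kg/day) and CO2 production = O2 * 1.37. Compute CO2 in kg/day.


O2 = 271.6 * 0.5 = 135.8
CO2 = 135.8 * 1.37 = 186.046

186.046 kg/day


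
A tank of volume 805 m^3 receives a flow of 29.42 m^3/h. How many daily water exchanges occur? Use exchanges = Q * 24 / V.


Daily flow volume = 29.42 m^3/h * 24 h = 706.08 m^3/day
Exchanges = daily flow / tank volume = 706.08 / 805 = 0.877118 exchanges/day

0.877118 exchanges/day


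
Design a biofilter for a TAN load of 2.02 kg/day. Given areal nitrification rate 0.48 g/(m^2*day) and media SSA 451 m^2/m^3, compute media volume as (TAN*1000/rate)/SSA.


A = 2.02*1000 / 0.48 = 4208.3333 m^2
V = 4208.3333 / 451 = 9.33112

9.33112 m^3


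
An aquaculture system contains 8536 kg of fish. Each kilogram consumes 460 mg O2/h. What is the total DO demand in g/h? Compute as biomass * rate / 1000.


Total O2 consumption (mg/h) = 8536 kg * 460 mg/(kg*h) = 3926560 mg/h
Convert to g/h: 3926560 / 1000 = 3926.56 g/h

3926.56 g/h


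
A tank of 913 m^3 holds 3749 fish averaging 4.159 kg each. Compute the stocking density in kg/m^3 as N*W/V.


Total biomass = 3749 fish * 4.159 kg = 15592.091 kg
Density = total biomass / volume = 15592.091 / 913 = 17.0779 kg/m^3

17.0779 kg/m^3


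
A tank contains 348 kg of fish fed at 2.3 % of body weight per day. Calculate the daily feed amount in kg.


Feeding rate fraction = 2.3% / 100 = 0.023
Daily feed = 348 kg * 0.023 = 8.004 kg/day

8.004 kg/day


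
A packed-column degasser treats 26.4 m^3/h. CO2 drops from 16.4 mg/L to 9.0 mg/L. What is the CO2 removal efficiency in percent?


CO2_out / CO2_in = 9.0 / 16.4 = 0.54878049
Fraction remaining = 0.54878049
efficiency = (1 - 0.54878049) * 100 = 45.122 %

45.122 %


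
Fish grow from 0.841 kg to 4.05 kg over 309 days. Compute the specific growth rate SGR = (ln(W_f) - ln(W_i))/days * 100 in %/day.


ln(W_f) = ln(4.05) = 1.3987169
ln(W_i) = ln(0.841) = -0.17316362
ln(W_f) - ln(W_i) = 1.3987169 - -0.17316362 = 1.5718805
SGR = 1.5718805 / 309 * 100 = 0.508699 %/day

0.508699 %/day
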